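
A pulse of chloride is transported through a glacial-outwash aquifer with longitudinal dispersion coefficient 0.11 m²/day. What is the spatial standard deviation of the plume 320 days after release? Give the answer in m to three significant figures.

8.39 m

Dispersive spreading gives a Gaussian with σ² = 2Dt; advection only shifts the center.
σ = √(2 × 0.11 × 320) = 8.39 m.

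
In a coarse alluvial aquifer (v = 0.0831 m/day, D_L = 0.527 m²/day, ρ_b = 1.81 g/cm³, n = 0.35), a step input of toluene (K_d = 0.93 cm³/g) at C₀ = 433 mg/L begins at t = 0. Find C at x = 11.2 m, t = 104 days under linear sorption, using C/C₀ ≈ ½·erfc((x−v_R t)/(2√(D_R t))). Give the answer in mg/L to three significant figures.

Retardation factor R = 1 + ρ_b·K_d/n = 1 + 1.81 × 0.93/0.35 = 5.809.
Sorption retards both mechanisms: v_R = v/R = 0.01431 m/day, D_R = D/R = 0.09072 m²/day.
v_R·t = 0.01431 × 104 = 1.48824 m; 2√(D_R t) = 6.143 m; argument = (11.2 − 1.48824)/6.143 = 1.581.
C = C₀ × ½·erfc(1.581) = 433 × 0.01268 = 5.49 mg/L.

5.49 mg/L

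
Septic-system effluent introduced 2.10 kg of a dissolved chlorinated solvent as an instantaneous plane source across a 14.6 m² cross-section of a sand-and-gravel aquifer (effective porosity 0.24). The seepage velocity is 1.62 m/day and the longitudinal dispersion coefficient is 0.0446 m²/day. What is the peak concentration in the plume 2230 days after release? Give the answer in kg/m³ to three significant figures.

The peak of an instantaneous 1D plume sits at x = vt; there the Gaussian factor is 1 and C_max = M/(n_e·A·√(4πDt)), where n_e·A is the pore area the mass is dissolved in.
√(4πDt) = √(4π × 0.0446 × 2230) = 35.35 m, so C_max = 2.10/(0.24 × 14.6 × 35.35) = 0.0170 kg/m³.

0.0170 kg/m³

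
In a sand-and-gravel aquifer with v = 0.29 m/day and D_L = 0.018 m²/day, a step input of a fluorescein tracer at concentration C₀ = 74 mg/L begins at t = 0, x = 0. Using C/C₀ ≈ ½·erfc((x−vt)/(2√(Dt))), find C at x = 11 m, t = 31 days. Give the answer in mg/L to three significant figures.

For a continuous step input, C/C₀ ≈ ½·erfc((x−vt)/(2√(Dt))).
vt = 0.29 × 31 = 8.99 m and 2√(Dt) = 2√(0.018 × 31) = 1.494 m.
Argument (x−vt)/(2√(Dt)) = (11 − 8.99)/1.494 = 1.345; ½·erfc(1.345) = 0.02858.
C = 74 × 0.02858 = 2.11 mg/L.

2.11 mg/L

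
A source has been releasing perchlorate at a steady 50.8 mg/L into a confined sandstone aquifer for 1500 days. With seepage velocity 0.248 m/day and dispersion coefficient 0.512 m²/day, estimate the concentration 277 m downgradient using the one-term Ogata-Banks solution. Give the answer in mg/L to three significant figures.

50.4 mg/L

For a continuous step input, C/C₀ ≈ ½·erfc((x−vt)/(2√(Dt))).
vt = 0.248 × 1500 = 372 m and 2√(Dt) = 2√(0.512 × 1500) = 55.43 m.
Argument (x−vt)/(2√(Dt)) = (277 − 372)/55.43 = -1.714; ½·erfc(-1.714) = 0.9923.
C = 50.8 × 0.9923 = 50.4 mg/L.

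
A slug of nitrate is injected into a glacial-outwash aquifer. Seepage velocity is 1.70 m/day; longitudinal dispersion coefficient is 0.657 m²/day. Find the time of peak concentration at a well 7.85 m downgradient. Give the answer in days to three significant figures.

4.40 days

For the 1D instantaneous-source solution, setting ∂C/∂t = 0 at fixed x gives v²t² + 2Dt − x² = 0, so t = (√(D² + v²x²) − D)/v².
√(D² + v²x²) = √(0.657² + 1.70² × 7.85²) = 13.36; v² = 2.89.
t = (13.36 − 0.657)/2.89 = 4.40 days (vs. the pure-advection estimate x/v = 4.62 d).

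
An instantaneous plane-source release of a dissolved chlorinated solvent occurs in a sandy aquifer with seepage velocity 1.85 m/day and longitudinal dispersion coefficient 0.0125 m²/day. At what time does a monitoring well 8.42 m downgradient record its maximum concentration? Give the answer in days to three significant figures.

For the 1D instantaneous-source solution, setting ∂C/∂t = 0 at fixed x gives v²t² + 2Dt − x² = 0, so t = (√(D² + v²x²) − D)/v².
√(D² + v²x²) = √(0.0125² + 1.85² × 8.42²) = 15.58; v² = 3.4225.
t = (15.58 − 0.0125)/3.4225 = 4.55 days (vs. the pure-advection estimate x/v = 4.55 d).

4.55 days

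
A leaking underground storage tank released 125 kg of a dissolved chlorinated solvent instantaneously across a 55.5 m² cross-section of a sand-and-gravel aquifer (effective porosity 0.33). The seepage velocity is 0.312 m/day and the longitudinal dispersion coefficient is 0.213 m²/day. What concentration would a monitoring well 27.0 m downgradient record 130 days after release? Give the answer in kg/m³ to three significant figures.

0.0696 kg/m³

For an instantaneous plane source, C(x,t) = M/(n_e·A·√(4πDt)) · exp(−(x−vt)²/(4Dt)), with n_e·A the pore (flow) area.
Plume center vt = 0.312 × 130 = 40.56 m, so the well at 27.0 m is 13.56 m upgradient of the peak.
√(4πDt) = 18.65 m, giving peak height M/(n_e·A·√(4πDt)) = 125/(0.33 × 55.5 × 18.65) = 0.3660 kg/m³.
(x−vt)²/(4Dt) = (-13.56)²/(4 × 0.213 × 130) = 1.660; exp(−1.660) = 0.1901.
C = 0.3660 × 0.1901 = 0.0696 kg/m³.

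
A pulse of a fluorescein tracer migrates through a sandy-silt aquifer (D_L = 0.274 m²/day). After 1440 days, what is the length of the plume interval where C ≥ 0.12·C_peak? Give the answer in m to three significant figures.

The plume is Gaussian with σ = √(2Dt) = √(2 × 0.274 × 1440) = 28.09 m.
C/C_peak = exp(−Δx²/(2σ²)) = 0.12 ⇒ Δx = σ·√(−2 ln 0.12) = 28.09 × 2.059 = 57.84 m.
Width = 2Δx = 116 m.

116 m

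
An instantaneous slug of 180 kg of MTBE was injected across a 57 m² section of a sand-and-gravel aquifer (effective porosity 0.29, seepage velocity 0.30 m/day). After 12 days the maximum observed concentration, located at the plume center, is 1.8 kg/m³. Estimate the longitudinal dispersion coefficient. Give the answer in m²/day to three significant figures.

0.243 m²/day

At the plume center C_max = M/(n_e·A·√(4πDt)), so D = M²/(4πt·(n_e·A·C_max)²).
n_e·A·C_max = 0.29 × 57 × 1.8 = 29.75 kg/m.
D = 180²/(4π × 12 × 29.75²) = 0.243 m²/day.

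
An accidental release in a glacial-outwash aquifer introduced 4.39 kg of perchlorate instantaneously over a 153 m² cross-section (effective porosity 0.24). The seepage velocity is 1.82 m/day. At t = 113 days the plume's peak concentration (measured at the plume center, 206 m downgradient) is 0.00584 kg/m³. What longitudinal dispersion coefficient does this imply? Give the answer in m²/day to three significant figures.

At the plume center C_max = M/(n_e·A·√(4πDt)), so D = M²/(4πt·(n_e·A·C_max)²).
n_e·A·C_max = 0.24 × 153 × 0.00584 = 0.2144 kg/m.
D = 4.39²/(4π × 113 × 0.2144²) = 0.295 m²/day.

0.295 m²/day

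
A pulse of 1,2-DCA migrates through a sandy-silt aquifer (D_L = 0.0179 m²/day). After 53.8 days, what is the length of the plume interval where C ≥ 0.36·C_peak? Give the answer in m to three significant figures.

The plume is Gaussian with σ = √(2Dt) = √(2 × 0.0179 × 53.8) = 1.388 m.
C/C_peak = exp(−Δx²/(2σ²)) = 0.36 ⇒ Δx = σ·√(−2 ln 0.36) = 1.388 × 1.429 = 1.983 m.
Width = 2Δx = 3.97 m.

3.97 m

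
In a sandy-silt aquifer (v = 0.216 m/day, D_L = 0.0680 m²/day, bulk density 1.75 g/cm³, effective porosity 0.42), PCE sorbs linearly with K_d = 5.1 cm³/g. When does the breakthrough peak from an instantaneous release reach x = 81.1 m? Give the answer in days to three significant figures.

Retardation factor R = 1 + ρ_b·K_d/n = 1 + 1.75 × 5.1/0.42 = 22.25.
Sorption retards both mechanisms: v_R = v/R = 0.009708 m/day, D_R = D/R = 0.003056 m²/day.
Peak time from v_R²t² + 2D_R t − x² = 0: t = (√(D_R² + v_R²x²) − D_R)/v_R².
√(D_R² + v_R²x²) = √(0.003056² + 0.009708² × 81.1²) = 0.7873; v_R² = 9.425e-05.
t = (0.7873 − 0.003056)/9.425e-05 = 8320 days.

8320 days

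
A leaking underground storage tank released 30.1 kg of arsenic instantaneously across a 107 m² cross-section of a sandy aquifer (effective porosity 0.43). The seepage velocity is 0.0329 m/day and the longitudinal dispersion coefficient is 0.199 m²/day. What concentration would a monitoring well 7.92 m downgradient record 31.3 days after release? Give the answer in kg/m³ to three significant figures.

0.0110 kg/m³

For an instantaneous plane source, C(x,t) = M/(n_e·A·√(4πDt)) · exp(−(x−vt)²/(4Dt)), with n_e·A the pore (flow) area.
Plume center vt = 0.0329 × 31.3 = 1.02977 m, so the well at 7.92 m is 6.89023 m downgradient of the peak.
√(4πDt) = 8.847 m, giving peak height M/(n_e·A·√(4πDt)) = 30.1/(0.43 × 107 × 8.847) = 0.07395 kg/m³.
(x−vt)²/(4Dt) = (6.89023)²/(4 × 0.199 × 31.3) = 1.906; exp(−1.906) = 0.1487.
C = 0.07395 × 0.1487 = 0.0110 kg/m³.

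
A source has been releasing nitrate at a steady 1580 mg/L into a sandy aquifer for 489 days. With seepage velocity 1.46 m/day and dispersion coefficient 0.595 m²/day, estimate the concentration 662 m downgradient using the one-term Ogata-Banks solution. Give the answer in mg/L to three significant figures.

For a continuous step input, C/C₀ ≈ ½·erfc((x−vt)/(2√(Dt))).
vt = 1.46 × 489 = 713.94 m and 2√(Dt) = 2√(0.595 × 489) = 34.11 m.
Argument (x−vt)/(2√(Dt)) = (662 − 713.94)/34.11 = -1.523; ½·erfc(-1.523) = 0.9844.
C = 1580 × 0.9844 = 1560 mg/L.

1560 mg/L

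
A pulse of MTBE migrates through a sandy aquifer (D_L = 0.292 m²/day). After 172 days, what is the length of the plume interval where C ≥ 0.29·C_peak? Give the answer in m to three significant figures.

The plume is Gaussian with σ = √(2Dt) = √(2 × 0.292 × 172) = 10.02 m.
C/C_peak = exp(−Δx²/(2σ²)) = 0.29 ⇒ Δx = σ·√(−2 ln 0.29) = 10.02 × 1.573 = 15.76 m.
Width = 2Δx = 31.5 m.

31.5 m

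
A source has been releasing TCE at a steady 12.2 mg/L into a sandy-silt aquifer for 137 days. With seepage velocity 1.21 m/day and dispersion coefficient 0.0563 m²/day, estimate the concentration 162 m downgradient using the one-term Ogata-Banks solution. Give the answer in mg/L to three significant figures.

10.1 mg/L

For a continuous step input, C/C₀ ≈ ½·erfc((x−vt)/(2√(Dt))).
vt = 1.21 × 137 = 165.77 m and 2√(Dt) = 2√(0.0563 × 137) = 5.554 m.
Argument (x−vt)/(2√(Dt)) = (162 − 165.77)/5.554 = -0.6788; ½·erfc(-0.6788) = 0.8315.
C = 12.2 × 0.8315 = 10.1 mg/L.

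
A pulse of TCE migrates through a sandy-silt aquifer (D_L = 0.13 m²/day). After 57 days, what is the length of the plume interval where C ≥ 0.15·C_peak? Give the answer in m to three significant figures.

The plume is Gaussian with σ = √(2Dt) = √(2 × 0.13 × 57) = 3.850 m.
C/C_peak = exp(−Δx²/(2σ²)) = 0.15 ⇒ Δx = σ·√(−2 ln 0.15) = 3.850 × 1.948 = 7.500 m.
Width = 2Δx = 15.0 m.

15.0 m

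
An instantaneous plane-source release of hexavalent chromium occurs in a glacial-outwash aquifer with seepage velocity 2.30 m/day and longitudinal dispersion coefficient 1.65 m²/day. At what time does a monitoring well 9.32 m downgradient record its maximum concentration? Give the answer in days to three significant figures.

3.75 days

For the 1D instantaneous-source solution, setting ∂C/∂t = 0 at fixed x gives v²t² + 2Dt − x² = 0, so t = (√(D² + v²x²) − D)/v².
√(D² + v²x²) = √(1.65² + 2.30² × 9.32²) = 21.50; v² = 5.29.
t = (21.50 − 1.65)/5.29 = 3.75 days (vs. the pure-advection estimate x/v = 4.05 d).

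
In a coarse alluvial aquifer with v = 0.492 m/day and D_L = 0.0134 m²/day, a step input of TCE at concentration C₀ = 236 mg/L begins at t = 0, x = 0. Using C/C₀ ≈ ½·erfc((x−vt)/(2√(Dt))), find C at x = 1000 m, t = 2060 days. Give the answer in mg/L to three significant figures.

228 mg/L

For a continuous step input, C/C₀ ≈ ½·erfc((x−vt)/(2√(Dt))).
vt = 0.492 × 2060 = 1013.52 m and 2√(Dt) = 2√(0.0134 × 2060) = 10.51 m.
Argument (x−vt)/(2√(Dt)) = (1000 − 1013.52)/10.51 = -1.286; ½·erfc(-1.286) = 0.9655.
C = 236 × 0.9655 = 228 mg/L.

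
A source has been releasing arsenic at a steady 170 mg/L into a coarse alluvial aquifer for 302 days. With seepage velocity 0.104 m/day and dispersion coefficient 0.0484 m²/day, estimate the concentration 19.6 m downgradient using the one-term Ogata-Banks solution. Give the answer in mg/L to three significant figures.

168 mg/L

For a continuous step input, C/C₀ ≈ ½·erfc((x−vt)/(2√(Dt))).
vt = 0.104 × 302 = 31.408 m and 2√(Dt) = 2√(0.0484 × 302) = 7.646 m.
Argument (x−vt)/(2√(Dt)) = (19.6 − 31.408)/7.646 = -1.544; ½·erfc(-1.544) = 0.9855.
C = 170 × 0.9855 = 168 mg/L.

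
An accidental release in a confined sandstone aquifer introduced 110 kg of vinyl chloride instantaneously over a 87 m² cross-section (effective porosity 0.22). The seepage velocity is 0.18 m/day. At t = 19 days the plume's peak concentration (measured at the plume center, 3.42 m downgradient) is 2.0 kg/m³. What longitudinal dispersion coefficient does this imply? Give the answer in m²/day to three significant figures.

0.0346 m²/day

At the plume center C_max = M/(n_e·A·√(4πDt)), so D = M²/(4πt·(n_e·A·C_max)²).
n_e·A·C_max = 0.22 × 87 × 2.0 = 38.28 kg/m.
D = 110²/(4π × 19 × 38.28²) = 0.0346 m²/day.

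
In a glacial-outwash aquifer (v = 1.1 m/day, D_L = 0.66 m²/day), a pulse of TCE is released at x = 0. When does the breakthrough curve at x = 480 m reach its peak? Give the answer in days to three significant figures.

For the 1D instantaneous-source solution, setting ∂C/∂t = 0 at fixed x gives v²t² + 2Dt − x² = 0, so t = (√(D² + v²x²) − D)/v².
√(D² + v²x²) = √(0.66² + 1.1² × 480²) = 528.0; v² = 1.21.
t = (528.0 − 0.66)/1.21 = 436 days (vs. the pure-advection estimate x/v = 436 d).

436 days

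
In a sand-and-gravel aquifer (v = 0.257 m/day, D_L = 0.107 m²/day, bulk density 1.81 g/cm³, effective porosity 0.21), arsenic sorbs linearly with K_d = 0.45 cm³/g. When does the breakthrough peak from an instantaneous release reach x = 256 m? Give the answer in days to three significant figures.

4850 days

Retardation factor R = 1 + ρ_b·K_d/n = 1 + 1.81 × 0.45/0.21 = 4.879.
Sorption retards both mechanisms: v_R = v/R = 0.05267 m/day, D_R = D/R = 0.02193 m²/day.
Peak time from v_R²t² + 2D_R t − x² = 0: t = (√(D_R² + v_R²x²) − D_R)/v_R².
√(D_R² + v_R²x²) = √(0.02193² + 0.05267² × 256²) = 13.48; v_R² = 0.002774.
t = (13.48 − 0.02193)/0.002774 = 4850 days.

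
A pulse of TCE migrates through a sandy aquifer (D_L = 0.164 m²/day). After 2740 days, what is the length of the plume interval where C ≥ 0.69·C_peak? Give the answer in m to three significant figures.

51.7 m

The plume is Gaussian with σ = √(2Dt) = √(2 × 0.164 × 2740) = 29.98 m.
C/C_peak = exp(−Δx²/(2σ²)) = 0.69 ⇒ Δx = σ·√(−2 ln 0.69) = 29.98 × 0.8615 = 25.83 m.
Width = 2Δx = 51.7 m.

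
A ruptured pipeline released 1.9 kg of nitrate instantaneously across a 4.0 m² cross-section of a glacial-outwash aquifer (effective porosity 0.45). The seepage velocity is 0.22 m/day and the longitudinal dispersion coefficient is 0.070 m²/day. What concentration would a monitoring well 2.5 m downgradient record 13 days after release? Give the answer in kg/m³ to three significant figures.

For an instantaneous plane source, C(x,t) = M/(n_e·A·√(4πDt)) · exp(−(x−vt)²/(4Dt)), with n_e·A the pore (flow) area.
Plume center vt = 0.22 × 13 = 2.86 m, so the well at 2.5 m is 0.36 m upgradient of the peak.
√(4πDt) = 3.382 m, giving peak height M/(n_e·A·√(4πDt)) = 1.9/(0.45 × 4.0 × 3.382) = 0.3121 kg/m³.
(x−vt)²/(4Dt) = (-0.36)²/(4 × 0.070 × 13) = 0.03560; exp(−0.03560) = 0.9650.
C = 0.3121 × 0.9650 = 0.301 kg/m³.

0.301 kg/m³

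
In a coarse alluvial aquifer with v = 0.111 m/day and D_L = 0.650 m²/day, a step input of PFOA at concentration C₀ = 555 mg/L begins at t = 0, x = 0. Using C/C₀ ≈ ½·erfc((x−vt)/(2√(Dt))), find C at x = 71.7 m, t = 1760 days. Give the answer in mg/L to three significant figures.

552 mg/L

For a continuous step input, C/C₀ ≈ ½·erfc((x−vt)/(2√(Dt))).
vt = 0.111 × 1760 = 195.36 m and 2√(Dt) = 2√(0.650 × 1760) = 67.65 m.
Argument (x−vt)/(2√(Dt)) = (71.7 − 195.36)/67.65 = -1.828; ½·erfc(-1.828) = 0.9951.
C = 555 × 0.9951 = 552 mg/L.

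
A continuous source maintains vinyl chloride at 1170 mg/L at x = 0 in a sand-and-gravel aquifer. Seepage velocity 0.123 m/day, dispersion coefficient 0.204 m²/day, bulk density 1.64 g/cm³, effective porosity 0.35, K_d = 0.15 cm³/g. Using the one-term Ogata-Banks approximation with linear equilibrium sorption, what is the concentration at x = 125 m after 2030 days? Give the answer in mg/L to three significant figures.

979 mg/L

Retardation factor R = 1 + ρ_b·K_d/n = 1 + 1.64 × 0.15/0.35 = 1.703.
Sorption retards both mechanisms: v_R = v/R = 0.07223 m/day, D_R = D/R = 0.1198 m²/day.
v_R·t = 0.07223 × 2030 = 146.6269 m; 2√(D_R t) = 31.19 m; argument = (125 − 146.6269)/31.19 = -0.6934.
C = C₀ × ½·erfc(-0.6934) = 1170 × 0.8366 = 979 mg/L.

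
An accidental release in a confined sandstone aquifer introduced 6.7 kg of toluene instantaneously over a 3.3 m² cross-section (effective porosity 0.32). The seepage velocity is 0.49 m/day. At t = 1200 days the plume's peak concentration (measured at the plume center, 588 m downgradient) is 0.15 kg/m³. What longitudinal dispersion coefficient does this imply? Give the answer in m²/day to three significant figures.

0.119 m²/day

At the plume center C_max = M/(n_e·A·√(4πDt)), so D = M²/(4πt·(n_e·A·C_max)²).
n_e·A·C_max = 0.32 × 3.3 × 0.15 = 0.1584 kg/m.
D = 6.7²/(4π × 1200 × 0.1584²) = 0.119 m²/day.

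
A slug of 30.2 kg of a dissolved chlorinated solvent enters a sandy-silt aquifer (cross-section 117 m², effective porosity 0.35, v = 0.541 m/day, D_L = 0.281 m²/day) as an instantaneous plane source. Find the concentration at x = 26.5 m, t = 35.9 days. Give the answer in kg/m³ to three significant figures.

0.0189 kg/m³

For an instantaneous plane source, C(x,t) = M/(n_e·A·√(4πDt)) · exp(−(x−vt)²/(4Dt)), with n_e·A the pore (flow) area.
Plume center vt = 0.541 × 35.9 = 19.4219 m, so the well at 26.5 m is 7.0781 m downgradient of the peak.
√(4πDt) = 11.26 m, giving peak height M/(n_e·A·√(4πDt)) = 30.2/(0.35 × 117 × 11.26) = 0.06550 kg/m³.
(x−vt)²/(4Dt) = (7.0781)²/(4 × 0.281 × 35.9) = 1.242; exp(−1.242) = 0.2888.
C = 0.06550 × 0.2888 = 0.0189 kg/m³.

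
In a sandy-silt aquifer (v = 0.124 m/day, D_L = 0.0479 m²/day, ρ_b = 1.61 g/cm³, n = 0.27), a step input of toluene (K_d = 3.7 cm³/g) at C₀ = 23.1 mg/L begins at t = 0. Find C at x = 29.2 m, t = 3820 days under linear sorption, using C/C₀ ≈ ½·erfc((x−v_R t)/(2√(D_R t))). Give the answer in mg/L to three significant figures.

0.343 mg/L

Retardation factor R = 1 + ρ_b·K_d/n = 1 + 1.61 × 3.7/0.27 = 23.06.
Sorption retards both mechanisms: v_R = v/R = 0.005377 m/day, D_R = D/R = 0.002077 m²/day.
v_R·t = 0.005377 × 3820 = 20.54014 m; 2√(D_R t) = 5.634 m; argument = (29.2 − 20.54014)/5.634 = 1.537.
C = C₀ × ½·erfc(1.537) = 23.1 × 0.01487 = 0.343 mg/L.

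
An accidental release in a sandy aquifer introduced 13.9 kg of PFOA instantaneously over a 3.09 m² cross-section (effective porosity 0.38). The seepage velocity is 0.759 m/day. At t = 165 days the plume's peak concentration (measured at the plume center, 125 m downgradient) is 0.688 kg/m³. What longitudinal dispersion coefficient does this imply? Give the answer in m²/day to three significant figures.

0.143 m²/day

At the plume center C_max = M/(n_e·A·√(4πDt)), so D = M²/(4πt·(n_e·A·C_max)²).
n_e·A·C_max = 0.38 × 3.09 × 0.688 = 0.8078 kg/m.
D = 13.9²/(4π × 165 × 0.8078²) = 0.143 m²/day.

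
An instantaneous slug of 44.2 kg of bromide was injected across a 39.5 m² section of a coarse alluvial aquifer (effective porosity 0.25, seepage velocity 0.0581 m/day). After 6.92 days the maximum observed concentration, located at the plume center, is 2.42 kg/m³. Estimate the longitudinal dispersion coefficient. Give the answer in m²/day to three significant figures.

0.0393 m²/day

At the plume center C_max = M/(n_e·A·√(4πDt)), so D = M²/(4πt·(n_e·A·C_max)²).
n_e·A·C_max = 0.25 × 39.5 × 2.42 = 23.90 kg/m.
D = 44.2²/(4π × 6.92 × 23.90²) = 0.0393 m²/day.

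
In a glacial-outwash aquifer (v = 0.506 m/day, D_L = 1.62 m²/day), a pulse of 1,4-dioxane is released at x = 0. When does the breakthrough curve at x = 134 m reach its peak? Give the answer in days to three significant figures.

For the 1D instantaneous-source solution, setting ∂C/∂t = 0 at fixed x gives v²t² + 2Dt − x² = 0, so t = (√(D² + v²x²) − D)/v².
√(D² + v²x²) = √(1.62² + 0.506² × 134²) = 67.82; v² = 0.256036.
t = (67.82 − 1.62)/0.256036 = 259 days (vs. the pure-advection estimate x/v = 265 d).

259 days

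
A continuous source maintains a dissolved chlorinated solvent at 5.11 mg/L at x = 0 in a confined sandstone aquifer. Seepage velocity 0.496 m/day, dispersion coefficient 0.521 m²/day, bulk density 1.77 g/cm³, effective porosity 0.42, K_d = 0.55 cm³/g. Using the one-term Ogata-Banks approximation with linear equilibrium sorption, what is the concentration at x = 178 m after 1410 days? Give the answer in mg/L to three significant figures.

4.81 mg/L

Retardation factor R = 1 + ρ_b·K_d/n = 1 + 1.77 × 0.55/0.42 = 3.318.
Sorption retards both mechanisms: v_R = v/R = 0.1495 m/day, D_R = D/R = 0.1570 m²/day.
v_R·t = 0.1495 × 1410 = 210.795 m; 2√(D_R t) = 29.76 m; argument = (178 − 210.795)/29.76 = -1.102.
C = C₀ × ½·erfc(-1.102) = 5.11 × 0.9404 = 4.81 mg/L.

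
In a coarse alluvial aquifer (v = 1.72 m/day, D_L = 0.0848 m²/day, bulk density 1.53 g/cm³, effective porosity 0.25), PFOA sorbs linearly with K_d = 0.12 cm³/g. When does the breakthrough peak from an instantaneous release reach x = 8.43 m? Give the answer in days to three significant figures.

Retardation factor R = 1 + ρ_b·K_d/n = 1 + 1.53 × 0.12/0.25 = 1.734.
Sorption retards both mechanisms: v_R = v/R = 0.9919 m/day, D_R = D/R = 0.04890 m²/day.
Peak time from v_R²t² + 2D_R t − x² = 0: t = (√(D_R² + v_R²x²) − D_R)/v_R².
√(D_R² + v_R²x²) = √(0.04890² + 0.9919² × 8.43²) = 8.362; v_R² = 0.9839.
t = (8.362 − 0.04890)/0.9839 = 8.45 days.

8.45 days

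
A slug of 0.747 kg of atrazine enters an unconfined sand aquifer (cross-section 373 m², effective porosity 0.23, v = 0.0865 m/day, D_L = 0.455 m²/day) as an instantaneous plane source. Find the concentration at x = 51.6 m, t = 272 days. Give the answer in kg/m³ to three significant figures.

4.49e-05 kg/m³

For an instantaneous plane source, C(x,t) = M/(n_e·A·√(4πDt)) · exp(−(x−vt)²/(4Dt)), with n_e·A the pore (flow) area.
Plume center vt = 0.0865 × 272 = 23.528 m, so the well at 51.6 m is 28.072 m downgradient of the peak.
√(4πDt) = 39.44 m, giving peak height M/(n_e·A·√(4πDt)) = 0.747/(0.23 × 373 × 39.44) = 0.0002208 kg/m³.
(x−vt)²/(4Dt) = (28.072)²/(4 × 0.455 × 272) = 1.592; exp(−1.592) = 0.2035.
C = 0.0002208 × 0.2035 = 4.49e-05 kg/m³.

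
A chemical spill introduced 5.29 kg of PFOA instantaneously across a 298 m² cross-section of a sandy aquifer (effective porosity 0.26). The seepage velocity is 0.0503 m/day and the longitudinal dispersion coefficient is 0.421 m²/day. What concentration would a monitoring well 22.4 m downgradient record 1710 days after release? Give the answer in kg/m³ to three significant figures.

For an instantaneous plane source, C(x,t) = M/(n_e·A·√(4πDt)) · exp(−(x−vt)²/(4Dt)), with n_e·A the pore (flow) area.
Plume center vt = 0.0503 × 1710 = 86.013 m, so the well at 22.4 m is 63.613 m upgradient of the peak.
√(4πDt) = 95.11 m, giving peak height M/(n_e·A·√(4πDt)) = 5.29/(0.26 × 298 × 95.11) = 0.0007179 kg/m³.
(x−vt)²/(4Dt) = (-63.613)²/(4 × 0.421 × 1710) = 1.405; exp(−1.405) = 0.2454.
C = 0.0007179 × 0.2454 = 0.000176 kg/m³.

0.000176 kg/m³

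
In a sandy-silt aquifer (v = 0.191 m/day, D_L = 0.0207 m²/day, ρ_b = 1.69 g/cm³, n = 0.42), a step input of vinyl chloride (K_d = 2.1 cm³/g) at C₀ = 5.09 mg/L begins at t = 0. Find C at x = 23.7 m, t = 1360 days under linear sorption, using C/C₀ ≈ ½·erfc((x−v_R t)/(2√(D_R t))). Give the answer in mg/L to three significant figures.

4.78 mg/L

Retardation factor R = 1 + ρ_b·K_d/n = 1 + 1.69 × 2.1/0.42 = 9.450.
Sorption retards both mechanisms: v_R = v/R = 0.02021 m/day, D_R = D/R = 0.002190 m²/day.
v_R·t = 0.02021 × 1360 = 27.4856 m; 2√(D_R t) = 3.452 m; argument = (23.7 − 27.4856)/3.452 = -1.097.
C = C₀ × ½·erfc(-1.097) = 5.09 × 0.9396 = 4.78 mg/L.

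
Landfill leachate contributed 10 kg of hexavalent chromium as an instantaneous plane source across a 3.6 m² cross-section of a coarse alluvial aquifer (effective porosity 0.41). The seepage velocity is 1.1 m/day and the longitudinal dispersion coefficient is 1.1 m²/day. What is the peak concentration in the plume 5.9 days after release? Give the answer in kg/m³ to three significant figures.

0.750 kg/m³

The peak of an instantaneous 1D plume sits at x = vt; there the Gaussian factor is 1 and C_max = M/(n_e·A·√(4πDt)), where n_e·A is the pore area the mass is dissolved in.
√(4πDt) = √(4π × 1.1 × 5.9) = 9.031 m, so C_max = 10/(0.41 × 3.6 × 9.031) = 0.750 kg/m³.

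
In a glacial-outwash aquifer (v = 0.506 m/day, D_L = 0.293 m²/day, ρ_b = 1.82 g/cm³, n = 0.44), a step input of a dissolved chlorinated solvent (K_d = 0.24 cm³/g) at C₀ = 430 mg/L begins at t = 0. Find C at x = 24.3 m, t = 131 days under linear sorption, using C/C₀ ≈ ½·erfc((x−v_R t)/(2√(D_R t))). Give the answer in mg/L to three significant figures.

Retardation factor R = 1 + ρ_b·K_d/n = 1 + 1.82 × 0.24/0.44 = 1.993.
Sorption retards both mechanisms: v_R = v/R = 0.2539 m/day, D_R = D/R = 0.1470 m²/day.
v_R·t = 0.2539 × 131 = 33.2609 m; 2√(D_R t) = 8.777 m; argument = (24.3 − 33.2609)/8.777 = -1.021.
C = C₀ × ½·erfc(-1.021) = 430 × 0.9256 = 398 mg/L.

398 mg/L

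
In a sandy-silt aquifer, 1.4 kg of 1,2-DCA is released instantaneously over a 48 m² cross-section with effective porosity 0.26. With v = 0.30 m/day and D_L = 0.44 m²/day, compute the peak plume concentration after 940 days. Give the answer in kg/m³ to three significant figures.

0.00156 kg/m³

The peak of an instantaneous 1D plume sits at x = vt; there the Gaussian factor is 1 and C_max = M/(n_e·A·√(4πDt)), where n_e·A is the pore area the mass is dissolved in.
√(4πDt) = √(4π × 0.44 × 940) = 72.09 m, so C_max = 1.4/(0.26 × 48 × 72.09) = 0.00156 kg/m³.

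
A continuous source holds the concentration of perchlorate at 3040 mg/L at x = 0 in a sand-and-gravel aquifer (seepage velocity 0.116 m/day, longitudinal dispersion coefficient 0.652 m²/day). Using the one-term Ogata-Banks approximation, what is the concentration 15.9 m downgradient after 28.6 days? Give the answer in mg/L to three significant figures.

59.8 mg/L

For a continuous step input, C/C₀ ≈ ½·erfc((x−vt)/(2√(Dt))).
vt = 0.116 × 28.6 = 3.3176 m and 2√(Dt) = 2√(0.652 × 28.6) = 8.636 m.
Argument (x−vt)/(2√(Dt)) = (15.9 − 3.3176)/8.636 = 1.457; ½·erfc(1.457) = 0.01967.
C = 3040 × 0.01967 = 59.8 mg/L.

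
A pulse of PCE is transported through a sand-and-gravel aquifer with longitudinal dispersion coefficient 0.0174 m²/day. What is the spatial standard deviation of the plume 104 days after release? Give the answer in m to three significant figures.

1.90 m

Dispersive spreading gives a Gaussian with σ² = 2Dt; advection only shifts the center.
σ = √(2 × 0.0174 × 104) = 1.90 m.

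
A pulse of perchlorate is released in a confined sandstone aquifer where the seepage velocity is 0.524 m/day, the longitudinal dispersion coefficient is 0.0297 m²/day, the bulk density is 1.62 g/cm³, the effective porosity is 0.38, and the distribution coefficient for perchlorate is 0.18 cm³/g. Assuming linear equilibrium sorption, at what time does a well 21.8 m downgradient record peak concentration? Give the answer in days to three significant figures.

73.3 days

Retardation factor R = 1 + ρ_b·K_d/n = 1 + 1.62 × 0.18/0.38 = 1.767.
Sorption retards both mechanisms: v_R = v/R = 0.2965 m/day, D_R = D/R = 0.01681 m²/day.
Peak time from v_R²t² + 2D_R t − x² = 0: t = (√(D_R² + v_R²x²) − D_R)/v_R².
√(D_R² + v_R²x²) = √(0.01681² + 0.2965² × 21.8²) = 6.464; v_R² = 0.08791.
t = (6.464 − 0.01681)/0.08791 = 73.3 days.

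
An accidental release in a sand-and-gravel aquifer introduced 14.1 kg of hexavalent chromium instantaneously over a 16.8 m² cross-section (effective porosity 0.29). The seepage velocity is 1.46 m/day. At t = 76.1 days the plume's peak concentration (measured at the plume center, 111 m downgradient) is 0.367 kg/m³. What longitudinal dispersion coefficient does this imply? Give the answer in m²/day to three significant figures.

0.0650 m²/day

At the plume center C_max = M/(n_e·A·√(4πDt)), so D = M²/(4πt·(n_e·A·C_max)²).
n_e·A·C_max = 0.29 × 16.8 × 0.367 = 1.788 kg/m.
D = 14.1²/(4π × 76.1 × 1.788²) = 0.0650 m²/day.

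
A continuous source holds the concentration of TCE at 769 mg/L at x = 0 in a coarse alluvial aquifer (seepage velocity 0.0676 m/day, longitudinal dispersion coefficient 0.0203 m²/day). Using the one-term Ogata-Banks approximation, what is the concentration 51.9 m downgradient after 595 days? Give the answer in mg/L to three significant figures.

For a continuous step input, C/C₀ ≈ ½·erfc((x−vt)/(2√(Dt))).
vt = 0.0676 × 595 = 40.222 m and 2√(Dt) = 2√(0.0203 × 595) = 6.951 m.
Argument (x−vt)/(2√(Dt)) = (51.9 − 40.222)/6.951 = 1.680; ½·erfc(1.680) = 0.008754.
C = 769 × 0.008754 = 6.73 mg/L.

6.73 mg/L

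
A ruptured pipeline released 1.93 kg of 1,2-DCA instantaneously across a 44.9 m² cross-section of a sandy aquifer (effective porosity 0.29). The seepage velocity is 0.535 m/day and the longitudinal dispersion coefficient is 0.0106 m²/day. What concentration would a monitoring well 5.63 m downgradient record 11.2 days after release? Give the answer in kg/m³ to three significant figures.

0.0921 kg/m³

For an instantaneous plane source, C(x,t) = M/(n_e·A·√(4πDt)) · exp(−(x−vt)²/(4Dt)), with n_e·A the pore (flow) area.
Plume center vt = 0.535 × 11.2 = 5.992 m, so the well at 5.63 m is 0.362 m upgradient of the peak.
√(4πDt) = 1.221 m, giving peak height M/(n_e·A·√(4πDt)) = 1.93/(0.29 × 44.9 × 1.221) = 0.1214 kg/m³.
(x−vt)²/(4Dt) = (-0.362)²/(4 × 0.0106 × 11.2) = 0.2760; exp(−0.2760) = 0.7588.
C = 0.1214 × 0.7588 = 0.0921 kg/m³.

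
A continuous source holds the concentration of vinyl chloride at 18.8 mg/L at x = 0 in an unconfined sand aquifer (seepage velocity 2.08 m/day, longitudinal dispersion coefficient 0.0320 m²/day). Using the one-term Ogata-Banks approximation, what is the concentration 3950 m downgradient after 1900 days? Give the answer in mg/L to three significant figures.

10.8 mg/L

For a continuous step input, C/C₀ ≈ ½·erfc((x−vt)/(2√(Dt))).
vt = 2.08 × 1900 = 3952 m and 2√(Dt) = 2√(0.0320 × 1900) = 15.59 m.
Argument (x−vt)/(2√(Dt)) = (3950 − 3952)/15.59 = -0.1283; ½·erfc(-0.1283) = 0.5720.
C = 18.8 × 0.5720 = 10.8 mg/L.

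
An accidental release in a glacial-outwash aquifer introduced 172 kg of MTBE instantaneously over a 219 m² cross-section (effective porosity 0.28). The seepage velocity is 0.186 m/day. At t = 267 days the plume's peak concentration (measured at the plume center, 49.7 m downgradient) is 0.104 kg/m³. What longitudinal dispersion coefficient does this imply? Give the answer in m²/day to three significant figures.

0.217 m²/day

At the plume center C_max = M/(n_e·A·√(4πDt)), so D = M²/(4πt·(n_e·A·C_max)²).
n_e·A·C_max = 0.28 × 219 × 0.104 = 6.377 kg/m.
D = 172²/(4π × 267 × 6.377²) = 0.217 m²/day.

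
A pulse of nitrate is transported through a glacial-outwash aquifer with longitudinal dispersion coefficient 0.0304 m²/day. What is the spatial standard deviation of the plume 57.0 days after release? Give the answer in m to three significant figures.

1.86 m

Dispersive spreading gives a Gaussian with σ² = 2Dt; advection only shifts the center.
σ = √(2 × 0.0304 × 57.0) = 1.86 m.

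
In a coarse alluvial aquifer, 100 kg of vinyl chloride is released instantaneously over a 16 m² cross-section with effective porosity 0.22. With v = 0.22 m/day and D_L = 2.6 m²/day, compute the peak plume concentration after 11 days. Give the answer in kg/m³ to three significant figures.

1.50 kg/m³

The peak of an instantaneous 1D plume sits at x = vt; there the Gaussian factor is 1 and C_max = M/(n_e·A·√(4πDt)), where n_e·A is the pore area the mass is dissolved in.
√(4πDt) = √(4π × 2.6 × 11) = 18.96 m, so C_max = 100/(0.22 × 16 × 18.96) = 1.50 kg/m³.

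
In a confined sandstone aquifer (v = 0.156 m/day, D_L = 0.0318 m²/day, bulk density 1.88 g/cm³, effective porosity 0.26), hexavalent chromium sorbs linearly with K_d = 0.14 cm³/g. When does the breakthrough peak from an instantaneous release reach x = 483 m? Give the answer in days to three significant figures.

6230 days

Retardation factor R = 1 + ρ_b·K_d/n = 1 + 1.88 × 0.14/0.26 = 2.012.
Sorption retards both mechanisms: v_R = v/R = 0.07753 m/day, D_R = D/R = 0.01581 m²/day.
Peak time from v_R²t² + 2D_R t − x² = 0: t = (√(D_R² + v_R²x²) − D_R)/v_R².
√(D_R² + v_R²x²) = √(0.01581² + 0.07753² × 483²) = 37.45; v_R² = 0.006011.
t = (37.45 − 0.01581)/0.006011 = 6230 days.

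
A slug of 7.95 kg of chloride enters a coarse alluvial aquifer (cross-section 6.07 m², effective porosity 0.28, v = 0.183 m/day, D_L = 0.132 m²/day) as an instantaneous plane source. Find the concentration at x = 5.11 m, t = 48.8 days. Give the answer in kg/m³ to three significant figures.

For an instantaneous plane source, C(x,t) = M/(n_e·A·√(4πDt)) · exp(−(x−vt)²/(4Dt)), with n_e·A the pore (flow) area.
Plume center vt = 0.183 × 48.8 = 8.9304 m, so the well at 5.11 m is 3.8204 m upgradient of the peak.
√(4πDt) = 8.997 m, giving peak height M/(n_e·A·√(4πDt)) = 7.95/(0.28 × 6.07 × 8.997) = 0.5199 kg/m³.
(x−vt)²/(4Dt) = (-3.8204)²/(4 × 0.132 × 48.8) = 0.5665; exp(−0.5665) = 0.5675.
C = 0.5199 × 0.5675 = 0.295 kg/m³.

0.295 kg/m³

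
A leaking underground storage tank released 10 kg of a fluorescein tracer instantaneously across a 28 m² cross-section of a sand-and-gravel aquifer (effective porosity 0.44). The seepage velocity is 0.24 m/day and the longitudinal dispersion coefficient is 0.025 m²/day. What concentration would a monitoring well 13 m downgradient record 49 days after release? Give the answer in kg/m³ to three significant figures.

For an instantaneous plane source, C(x,t) = M/(n_e·A·√(4πDt)) · exp(−(x−vt)²/(4Dt)), with n_e·A the pore (flow) area.
Plume center vt = 0.24 × 49 = 11.76 m, so the well at 13 m is 1.24 m downgradient of the peak.
√(4πDt) = 3.923 m, giving peak height M/(n_e·A·√(4πDt)) = 10/(0.44 × 28 × 3.923) = 0.2069 kg/m³.
(x−vt)²/(4Dt) = (1.24)²/(4 × 0.025 × 49) = 0.3138; exp(−0.3138) = 0.7307.
C = 0.2069 × 0.7307 = 0.151 kg/m³.

0.151 kg/m³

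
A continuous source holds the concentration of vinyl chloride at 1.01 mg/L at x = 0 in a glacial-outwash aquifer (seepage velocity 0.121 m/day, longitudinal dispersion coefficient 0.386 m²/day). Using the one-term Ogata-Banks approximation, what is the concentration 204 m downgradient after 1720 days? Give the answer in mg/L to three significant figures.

For a continuous step input, C/C₀ ≈ ½·erfc((x−vt)/(2√(Dt))).
vt = 0.121 × 1720 = 208.12 m and 2√(Dt) = 2√(0.386 × 1720) = 51.53 m.
Argument (x−vt)/(2√(Dt)) = (204 − 208.12)/51.53 = -0.07995; ½·erfc(-0.07995) = 0.5450.
C = 1.01 × 0.5450 = 0.550 mg/L.

0.550 mg/L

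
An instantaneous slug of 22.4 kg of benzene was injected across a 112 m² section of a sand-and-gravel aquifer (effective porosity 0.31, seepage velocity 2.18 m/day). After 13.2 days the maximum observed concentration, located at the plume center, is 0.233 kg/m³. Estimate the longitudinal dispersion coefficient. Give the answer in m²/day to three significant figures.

0.0462 m²/day

At the plume center C_max = M/(n_e·A·√(4πDt)), so D = M²/(4πt·(n_e·A·C_max)²).
n_e·A·C_max = 0.31 × 112 × 0.233 = 8.090 kg/m.
D = 22.4²/(4π × 13.2 × 8.090²) = 0.0462 m²/day.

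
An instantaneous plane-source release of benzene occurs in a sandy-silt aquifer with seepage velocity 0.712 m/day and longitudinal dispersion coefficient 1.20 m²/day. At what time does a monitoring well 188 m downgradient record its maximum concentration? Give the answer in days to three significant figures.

For the 1D instantaneous-source solution, setting ∂C/∂t = 0 at fixed x gives v²t² + 2Dt − x² = 0, so t = (√(D² + v²x²) − D)/v².
√(D² + v²x²) = √(1.20² + 0.712² × 188²) = 133.9; v² = 0.506944.
t = (133.9 − 1.20)/0.506944 = 262 days (vs. the pure-advection estimate x/v = 264 d).

262 days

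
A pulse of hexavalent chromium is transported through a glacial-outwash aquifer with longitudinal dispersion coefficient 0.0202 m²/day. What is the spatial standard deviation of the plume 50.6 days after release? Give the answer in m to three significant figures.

1.43 m

Dispersive spreading gives a Gaussian with σ² = 2Dt; advection only shifts the center.
σ = √(2 × 0.0202 × 50.6) = 1.43 m.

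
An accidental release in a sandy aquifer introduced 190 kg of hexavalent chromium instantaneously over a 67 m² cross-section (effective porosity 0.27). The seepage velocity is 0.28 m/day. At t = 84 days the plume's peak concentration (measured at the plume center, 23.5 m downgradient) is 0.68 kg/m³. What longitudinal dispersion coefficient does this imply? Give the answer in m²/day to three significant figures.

At the plume center C_max = M/(n_e·A·√(4πDt)), so D = M²/(4πt·(n_e·A·C_max)²).
n_e·A·C_max = 0.27 × 67 × 0.68 = 12.30 kg/m.
D = 190²/(4π × 84 × 12.30²) = 0.226 m²/day.

0.226 m²/day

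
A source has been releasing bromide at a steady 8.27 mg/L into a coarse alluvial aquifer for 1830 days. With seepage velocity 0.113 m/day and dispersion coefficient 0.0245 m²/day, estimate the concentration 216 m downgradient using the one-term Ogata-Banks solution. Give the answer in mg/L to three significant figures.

1.37 mg/L

For a continuous step input, C/C₀ ≈ ½·erfc((x−vt)/(2√(Dt))).
vt = 0.113 × 1830 = 206.79 m and 2√(Dt) = 2√(0.0245 × 1830) = 13.39 m.
Argument (x−vt)/(2√(Dt)) = (216 − 206.79)/13.39 = 0.6878; ½·erfc(0.6878) = 0.1654.
C = 8.27 × 0.1654 = 1.37 mg/L.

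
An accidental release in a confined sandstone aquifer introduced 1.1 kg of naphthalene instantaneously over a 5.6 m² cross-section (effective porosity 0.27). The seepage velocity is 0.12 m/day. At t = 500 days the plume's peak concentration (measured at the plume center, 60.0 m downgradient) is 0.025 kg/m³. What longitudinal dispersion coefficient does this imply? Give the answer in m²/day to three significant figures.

At the plume center C_max = M/(n_e·A·√(4πDt)), so D = M²/(4πt·(n_e·A·C_max)²).
n_e·A·C_max = 0.27 × 5.6 × 0.025 = 0.03780 kg/m.
D = 1.1²/(4π × 500 × 0.03780²) = 0.135 m²/day.

0.135 m²/day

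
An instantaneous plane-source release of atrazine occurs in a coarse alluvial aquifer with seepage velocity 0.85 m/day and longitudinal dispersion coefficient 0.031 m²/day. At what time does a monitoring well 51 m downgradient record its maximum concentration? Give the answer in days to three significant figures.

60.0 days

For the 1D instantaneous-source solution, setting ∂C/∂t = 0 at fixed x gives v²t² + 2Dt − x² = 0, so t = (√(D² + v²x²) − D)/v².
√(D² + v²x²) = √(0.031² + 0.85² × 51²) = 43.35; v² = 0.7225.
t = (43.35 − 0.031)/0.7225 = 60.0 days (vs. the pure-advection estimate x/v = 60.0 d).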